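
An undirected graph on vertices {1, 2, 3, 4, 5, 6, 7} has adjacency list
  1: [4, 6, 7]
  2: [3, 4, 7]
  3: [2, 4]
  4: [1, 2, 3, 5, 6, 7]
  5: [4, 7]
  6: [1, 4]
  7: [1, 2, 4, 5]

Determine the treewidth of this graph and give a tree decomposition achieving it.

Every bag has size at most 3, so the width is 3 − 1 = 2 and tw(G) ≤ 2. Conversely, {2, 3, 4} is a clique of size 3, and the vertices of any clique must share a bag in every tree decomposition; so some bag has ≥ 3 vertices and tw(G) ≥ 2. Combining the bounds, tw(G) = 2.

Treewidth 2.
One optimal decomposition is:
Bags: B1 = {2, 3, 4}  B2 = {2, 4, 7}  B3 = {1, 4, 7}  B4 = {1, 4, 6}  B5 = {4, 5, 7}
Tree: B1–B2, B2–B3, B3–B4, B3–B5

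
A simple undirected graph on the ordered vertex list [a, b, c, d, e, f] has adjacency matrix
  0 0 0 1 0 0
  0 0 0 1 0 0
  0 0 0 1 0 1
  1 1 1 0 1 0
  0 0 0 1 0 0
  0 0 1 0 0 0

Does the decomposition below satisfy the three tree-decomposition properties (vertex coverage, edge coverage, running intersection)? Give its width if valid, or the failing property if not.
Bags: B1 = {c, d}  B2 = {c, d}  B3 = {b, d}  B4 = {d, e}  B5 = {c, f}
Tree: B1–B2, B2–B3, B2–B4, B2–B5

A tree decomposition must satisfy three properties: every vertex lies in some bag; for every edge, both endpoints lie together in some bag; and for every vertex, the bags containing it form a connected subtree. Here vertex a appears in no bag, so the decomposition is invalid.

No — vertex a appears in no bag.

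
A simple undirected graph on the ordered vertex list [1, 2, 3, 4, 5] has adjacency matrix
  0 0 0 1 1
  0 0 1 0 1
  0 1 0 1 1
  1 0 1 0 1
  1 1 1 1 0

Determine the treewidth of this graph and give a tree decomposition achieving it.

The largest bag has 3 vertices, giving width 2; this decomposition certifies tw(G) ≤ 2. On the other hand G contains the 3-clique {1, 4, 5}. A clique must lie in a single bag of any decomposition, so no decomposition can have width below 2. Combining the bounds, tw(G) = 2.

Treewidth 2.
Bags: B1 = {3, 4, 5}  B2 = {2, 3, 5}  B3 = {1, 4, 5}
Tree: B1–B2, B1–B3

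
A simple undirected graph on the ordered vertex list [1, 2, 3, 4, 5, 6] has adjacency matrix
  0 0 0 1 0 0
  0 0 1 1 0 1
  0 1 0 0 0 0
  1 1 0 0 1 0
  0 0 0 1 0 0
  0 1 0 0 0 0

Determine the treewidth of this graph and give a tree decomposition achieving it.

Treewidth 1.
One optimal decomposition is:
Bags: B1 = {2, 4}  B2 = {2, 6}  B3 = {1, 4}  B4 = {4, 5}  B5 = {2, 3}
Tree: B1–B2, B1–B3, B3–B4, B1–B5

Each bag holds 2 vertices, so the decomposition has width 1, which upper-bounds the treewidth. Any graph with an edge has treewidth ≥ 1, and G has the edge 4–2. Therefore the treewidth is 1.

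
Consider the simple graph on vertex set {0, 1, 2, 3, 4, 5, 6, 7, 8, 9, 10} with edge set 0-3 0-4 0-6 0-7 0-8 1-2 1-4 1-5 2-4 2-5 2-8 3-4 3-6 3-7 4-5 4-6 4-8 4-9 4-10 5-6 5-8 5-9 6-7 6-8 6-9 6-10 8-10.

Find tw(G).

A width-3 tree decomposition is:
Bags: B1 = {4, 5, 6, 8}  B2 = {2, 4, 5, 8}  B3 = {0, 4, 6, 8}  B4 = {0, 3, 4, 6}  B5 = {4, 5, 6, 9}  B6 = {4, 6, 8, 10}  B7 = {1, 2, 4, 5}  B8 = {0, 3, 6, 7}
Tree: B1–B2, B1–B3, B3–B4, B1–B5, B3–B6, B2–B7, B4–B8
Every bag has size at most 4, so the width is 4 − 1 = 3 and tw(G) ≤ 3. Conversely, {1, 2, 4, 5} is a clique of size 4, and the vertices of any clique must share a bag in every tree decomposition; so some bag has ≥ 4 vertices and tw(G) ≥ 3. The upper and lower bounds meet at 3, so that is the treewidth.

3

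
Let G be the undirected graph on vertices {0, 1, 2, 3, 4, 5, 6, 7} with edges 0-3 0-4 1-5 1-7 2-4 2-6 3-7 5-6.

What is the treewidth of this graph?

2

A width-2 tree decomposition is:
Bags: B1 = {2, 4, 6}  B2 = {4, 5, 6}  B3 = {1, 4, 5}  B4 = {1, 4, 7}  B5 = {3, 4, 7}  B6 = {0, 3, 4}
Tree: B1–B2, B2–B3, B3–B4, B4–B5, B5–B6
Every bag has size at most 3, so the width is 3 − 1 = 2 and tw(G) ≤ 2. For the lower bound, G contains the cycle 4–2–6–5–1–7–3–0–4, so G is not a forest; only forests have treewidth ≤ 1, hence tw(G) ≥ 2. Combining the bounds, tw(G) = 2.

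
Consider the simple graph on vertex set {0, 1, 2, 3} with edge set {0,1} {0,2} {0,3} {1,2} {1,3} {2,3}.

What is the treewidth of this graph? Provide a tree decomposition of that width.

Treewidth 3.
Bags: B1 = {0, 1, 2, 3}
Tree: (single bag)

With just one bag of size 4, the width is 4 − 1 = 3, so tw(G) ≤ 3. Conversely, {0, 1, 2, 3} is a clique of size 4, and the vertices of any clique must share a bag in every tree decomposition; so some bag has ≥ 4 vertices and tw(G) ≥ 3. Combining the bounds, tw(G) = 3.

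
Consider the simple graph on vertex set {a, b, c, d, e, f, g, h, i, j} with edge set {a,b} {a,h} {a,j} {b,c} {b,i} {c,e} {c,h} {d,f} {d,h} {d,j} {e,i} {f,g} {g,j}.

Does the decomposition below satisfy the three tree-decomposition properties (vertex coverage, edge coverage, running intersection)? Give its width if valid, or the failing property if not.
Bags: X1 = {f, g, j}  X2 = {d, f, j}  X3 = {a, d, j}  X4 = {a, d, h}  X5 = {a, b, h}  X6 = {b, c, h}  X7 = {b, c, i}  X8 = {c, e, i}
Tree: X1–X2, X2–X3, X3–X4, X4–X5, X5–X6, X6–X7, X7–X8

Every vertex of G appears in some bag (union = {a, b, c, d, e, f, g, h, i, j}); every edge is covered by a bag; and for each vertex v the set of bags containing v is connected in the bag tree. The decomposition is therefore valid. The largest bag has 3 vertices, so the width is 2.

Yes; width 2.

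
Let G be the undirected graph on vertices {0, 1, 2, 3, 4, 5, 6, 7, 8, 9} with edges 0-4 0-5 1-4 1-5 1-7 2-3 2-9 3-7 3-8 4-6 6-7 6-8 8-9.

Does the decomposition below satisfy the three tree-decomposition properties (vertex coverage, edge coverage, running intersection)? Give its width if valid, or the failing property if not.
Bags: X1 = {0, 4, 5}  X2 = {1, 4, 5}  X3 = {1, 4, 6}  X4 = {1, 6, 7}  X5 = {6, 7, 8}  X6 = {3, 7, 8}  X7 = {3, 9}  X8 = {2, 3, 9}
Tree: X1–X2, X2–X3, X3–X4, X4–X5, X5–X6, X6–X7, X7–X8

A tree decomposition must satisfy three properties: every vertex lies in some bag; for every edge, both endpoints lie together in some bag; and for every vertex, the bags containing it form a connected subtree. Here edge (8,9) lies in no bag, so the decomposition is invalid.

No — edge (8,9) lies in no bag.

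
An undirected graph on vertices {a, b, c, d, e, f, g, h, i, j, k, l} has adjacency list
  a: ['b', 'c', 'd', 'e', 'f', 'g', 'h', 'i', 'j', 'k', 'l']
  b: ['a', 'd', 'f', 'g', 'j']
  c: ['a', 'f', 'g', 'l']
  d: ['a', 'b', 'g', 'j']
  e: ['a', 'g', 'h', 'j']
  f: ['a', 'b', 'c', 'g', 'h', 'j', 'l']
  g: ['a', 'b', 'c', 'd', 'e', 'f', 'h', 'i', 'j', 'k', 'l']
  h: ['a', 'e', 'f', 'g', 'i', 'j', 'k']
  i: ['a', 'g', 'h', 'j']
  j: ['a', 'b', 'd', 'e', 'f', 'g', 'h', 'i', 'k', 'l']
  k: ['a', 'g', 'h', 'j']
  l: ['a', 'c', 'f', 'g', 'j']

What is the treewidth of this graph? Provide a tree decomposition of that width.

Treewidth 4.
One such decomposition:
Bags: B1 = {a, f, g, j, l}  B2 = {a, c, f, g, l}  B3 = {a, b, f, g, j}  B4 = {a, f, g, h, j}  B5 = {a, g, h, j, k}  B6 = {a, b, d, g, j}  B7 = {a, g, h, i, j}  B8 = {a, e, g, h, j}
Tree: B1–B2, B1–B3, B1–B4, B4–B5, B3–B6, B5–B7, B4–B8

Every bag has size at most 5, so the width is 5 − 1 = 4 and tw(G) ≤ 4. Conversely, {a, b, d, g, j} is a clique of size 5, and the vertices of any clique must share a bag in every tree decomposition; so some bag has ≥ 5 vertices and tw(G) ≥ 4. The upper and lower bounds meet at 4, so that is the treewidth.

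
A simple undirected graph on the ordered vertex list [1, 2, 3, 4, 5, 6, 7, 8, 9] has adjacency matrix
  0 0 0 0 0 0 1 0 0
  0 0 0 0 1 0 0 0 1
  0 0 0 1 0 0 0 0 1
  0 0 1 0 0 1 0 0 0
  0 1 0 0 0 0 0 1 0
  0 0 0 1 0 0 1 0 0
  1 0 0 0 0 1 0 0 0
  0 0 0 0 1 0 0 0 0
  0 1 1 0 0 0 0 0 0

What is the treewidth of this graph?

1

A width-1 tree decomposition is:
Bags: B1 = {5, 8}  B2 = {2, 5}  B3 = {2, 9}  B4 = {3, 9}  B5 = {3, 4}  B6 = {4, 6}  B7 = {6, 7}  B8 = {1, 7}
Tree: B1–B2, B2–B3, B3–B4, B4–B5, B5–B6, B6–B7, B7–B8
Each bag holds 2 vertices, so the decomposition has width 1, which upper-bounds the treewidth. G has an edge, so its treewidth is at least 1. Combining the bounds, tw(G) = 1.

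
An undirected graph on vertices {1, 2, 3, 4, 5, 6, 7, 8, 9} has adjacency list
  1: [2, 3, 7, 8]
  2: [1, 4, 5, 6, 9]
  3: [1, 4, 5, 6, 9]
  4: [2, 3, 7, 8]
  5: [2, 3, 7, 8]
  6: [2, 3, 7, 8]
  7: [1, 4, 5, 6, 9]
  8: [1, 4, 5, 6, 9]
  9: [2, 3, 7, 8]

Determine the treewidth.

A width-4 tree decomposition is:
Bags: B1 = {2, 3, 5, 7, 8}  B2 = {1, 2, 3, 7, 8}  B3 = {2, 3, 4, 7, 8}  B4 = {2, 3, 6, 7, 8}  B5 = {2, 3, 7, 8, 9}
Tree: B1–B2, B2–B3, B3–B4, B4–B5
Each bag holds 5 vertices, so the decomposition has width 4, which upper-bounds the treewidth. For the lower bound: the 5 vertex sets {2,5}, {1,3}, {4,7}, {8}, {6} are disjoint, each induces a connected subgraph, and every pair is joined by at least one edge of G. Contracting each set to a single vertex therefore yields K_{5} as a minor, and since treewidth is minor-monotone, tw(G) ≥ tw(K_{5}) = 4. The upper and lower bounds meet at 4, so that is the treewidth.

4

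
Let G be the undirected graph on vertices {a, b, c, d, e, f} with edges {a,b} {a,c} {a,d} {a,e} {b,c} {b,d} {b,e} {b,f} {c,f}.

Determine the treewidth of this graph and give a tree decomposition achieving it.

Every bag has size at most 3, so the width is 3 − 1 = 2 and tw(G) ≤ 2. On the other hand G contains the 3-clique {a, b, d}. A clique must lie in a single bag of any decomposition, so no decomposition can have width below 2. The upper and lower bounds meet at 2, so that is the treewidth.

Treewidth 2.
One optimal decomposition is:
Bags: B1 = {a, b, d}  B2 = {a, b, c}  B3 = {b, c, f}  B4 = {a, b, e}
Tree: B1–B2, B2–B3, B1–B4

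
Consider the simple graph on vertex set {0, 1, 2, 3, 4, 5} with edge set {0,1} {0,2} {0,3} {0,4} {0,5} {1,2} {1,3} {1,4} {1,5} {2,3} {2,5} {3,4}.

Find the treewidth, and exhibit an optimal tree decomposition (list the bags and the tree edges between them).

Treewidth 3.
Bags: B1 = {0, 1, 2, 3}  B2 = {0, 1, 3, 4}  B3 = {0, 1, 2, 5}
Tree: B1–B2, B1–B3

Each bag holds 4 vertices, so the decomposition has width 3, which upper-bounds the treewidth. Conversely, {0, 1, 2, 3} is a clique of size 4, and the vertices of any clique must share a bag in every tree decomposition; so some bag has ≥ 4 vertices and tw(G) ≥ 3. The upper and lower bounds meet at 3, so that is the treewidth.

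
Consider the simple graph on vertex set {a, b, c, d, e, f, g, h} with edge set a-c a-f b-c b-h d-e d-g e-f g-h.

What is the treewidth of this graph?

2

A width-2 tree decomposition is:
Bags: B1 = {d, e, g}  B2 = {e, f, g}  B3 = {a, f, g}  B4 = {a, c, g}  B5 = {b, c, g}  B6 = {b, g, h}
Tree: B1–B2, B2–B3, B3–B4, B4–B5, B5–B6
Each bag holds 3 vertices, so the decomposition has width 2, which upper-bounds the treewidth. Since g–d–e–f–a–c–b–h–g is a cycle in G, G is not acyclic. Forests are exactly the graphs of treewidth ≤ 1, so tw(G) ≥ 2. The upper and lower bounds meet at 2, so that is the treewidth.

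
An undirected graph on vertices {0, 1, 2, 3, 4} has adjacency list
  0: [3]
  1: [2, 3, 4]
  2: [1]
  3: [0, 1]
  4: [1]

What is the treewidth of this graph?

1

A width-1 tree decomposition is:
Bags: B1 = {1, 2}  B2 = {1, 4}  B3 = {1, 3}  B4 = {0, 3}
Tree: B1–B2, B1–B3, B3–B4
The largest bag has 2 vertices, giving width 1; this decomposition certifies tw(G) ≤ 1. G has an edge, so its treewidth is at least 1. Therefore the treewidth is 1.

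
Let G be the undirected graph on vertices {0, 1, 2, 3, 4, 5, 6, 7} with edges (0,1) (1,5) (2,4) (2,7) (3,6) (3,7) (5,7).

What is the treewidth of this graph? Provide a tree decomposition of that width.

Every bag has size at most 2, so the width is 2 − 1 = 1 and tw(G) ≤ 1. Any graph with an edge has treewidth ≥ 1, and G has the edge 7–2. The upper and lower bounds meet at 1, so that is the treewidth.

Treewidth 1.
One optimal decomposition is:
Bags: B1 = {2, 7}  B2 = {5, 7}  B3 = {2, 4}  B4 = {3, 7}  B5 = {1, 5}  B6 = {3, 6}  B7 = {0, 1}
Tree: B1–B2, B1–B3, B2–B4, B2–B5, B4–B6, B5–B7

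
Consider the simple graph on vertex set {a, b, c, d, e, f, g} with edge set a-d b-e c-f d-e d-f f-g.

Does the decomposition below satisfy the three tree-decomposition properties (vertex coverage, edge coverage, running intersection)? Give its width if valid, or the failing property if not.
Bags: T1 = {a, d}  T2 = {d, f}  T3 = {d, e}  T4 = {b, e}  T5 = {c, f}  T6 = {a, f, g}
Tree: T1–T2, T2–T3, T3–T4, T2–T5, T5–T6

No — bags containing vertex a are not connected in the tree.

A tree decomposition must satisfy three properties: every vertex lies in some bag; for every edge, both endpoints lie together in some bag; and for every vertex, the bags containing it form a connected subtree. Here bags containing vertex a are not connected in the tree, so the decomposition is invalid.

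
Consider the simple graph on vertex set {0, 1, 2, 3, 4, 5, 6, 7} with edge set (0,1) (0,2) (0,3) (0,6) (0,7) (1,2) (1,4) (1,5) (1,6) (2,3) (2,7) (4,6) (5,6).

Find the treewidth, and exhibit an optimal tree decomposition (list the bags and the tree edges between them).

Treewidth 2.
One optimal decomposition is:
Bags: B1 = {1, 5, 6}  B2 = {0, 1, 6}  B3 = {0, 1, 2}  B4 = {0, 2, 3}  B5 = {1, 4, 6}  B6 = {0, 2, 7}
Tree: B1–B2, B2–B3, B3–B4, B2–B5, B4–B6

The largest bag has 3 vertices, giving width 2; this decomposition certifies tw(G) ≤ 2. On the other hand G contains the 3-clique {0, 1, 2}. A clique must lie in a single bag of any decomposition, so no decomposition can have width below 2. Therefore the treewidth is 2.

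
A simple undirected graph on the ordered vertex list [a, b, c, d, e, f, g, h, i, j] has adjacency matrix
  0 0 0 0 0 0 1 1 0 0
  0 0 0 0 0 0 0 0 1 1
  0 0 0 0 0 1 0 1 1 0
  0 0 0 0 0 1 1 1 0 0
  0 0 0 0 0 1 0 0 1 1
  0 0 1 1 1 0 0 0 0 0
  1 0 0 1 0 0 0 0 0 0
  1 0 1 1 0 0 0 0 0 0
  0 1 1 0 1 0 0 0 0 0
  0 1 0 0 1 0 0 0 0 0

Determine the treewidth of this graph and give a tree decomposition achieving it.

Treewidth 2.
One optimal decomposition is:
Bags: B1 = {b, e, j}  B2 = {b, e, i}  B3 = {e, f, i}  B4 = {c, f, i}  B5 = {c, d, f}  B6 = {c, d, h}  B7 = {d, g, h}  B8 = {a, g, h}
Tree: B1–B2, B2–B3, B3–B4, B4–B5, B5–B6, B6–B7, B7–B8

The largest bag has 3 vertices, giving width 2; this decomposition certifies tw(G) ≤ 2. The edges j–b–i–e–j form a cycle, so G is not a tree and its treewidth is at least 2. Combining the bounds, tw(G) = 2.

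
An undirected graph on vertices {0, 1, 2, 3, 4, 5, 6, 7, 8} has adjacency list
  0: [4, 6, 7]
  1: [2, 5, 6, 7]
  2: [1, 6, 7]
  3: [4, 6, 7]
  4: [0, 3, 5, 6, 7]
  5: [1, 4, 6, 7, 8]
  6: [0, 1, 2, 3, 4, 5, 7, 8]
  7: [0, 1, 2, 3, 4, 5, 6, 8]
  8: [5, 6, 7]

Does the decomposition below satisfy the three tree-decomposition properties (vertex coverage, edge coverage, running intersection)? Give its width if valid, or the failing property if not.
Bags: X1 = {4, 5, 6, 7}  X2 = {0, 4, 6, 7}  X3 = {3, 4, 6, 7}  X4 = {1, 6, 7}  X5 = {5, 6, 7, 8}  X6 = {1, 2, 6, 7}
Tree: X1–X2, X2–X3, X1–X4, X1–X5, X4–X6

No — edge (5,1) lies in no bag.

A tree decomposition must satisfy three properties: every vertex lies in some bag; for every edge, both endpoints lie together in some bag; and for every vertex, the bags containing it form a connected subtree. Here edge (5,1) lies in no bag, so the decomposition is invalid.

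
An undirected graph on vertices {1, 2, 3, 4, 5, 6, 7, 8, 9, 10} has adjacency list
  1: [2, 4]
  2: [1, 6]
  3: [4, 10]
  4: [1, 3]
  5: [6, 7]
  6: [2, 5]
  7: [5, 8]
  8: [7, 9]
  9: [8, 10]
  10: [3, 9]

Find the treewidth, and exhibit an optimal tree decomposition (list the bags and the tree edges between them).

Treewidth 2.
One optimal decomposition is:
Bags: B1 = {1, 2, 6}  B2 = {1, 5, 6}  B3 = {1, 5, 7}  B4 = {1, 7, 8}  B5 = {1, 8, 9}  B6 = {1, 9, 10}  B7 = {1, 3, 10}  B8 = {1, 3, 4}
Tree: B1–B2, B2–B3, B3–B4, B4–B5, B5–B6, B6–B7, B7–B8

Each bag holds 3 vertices, so the decomposition has width 2, which upper-bounds the treewidth. The edges 1–2–6–5–7–8–9–10–3–4–1 form a cycle, so G is not a tree and its treewidth is at least 2. The upper and lower bounds meet at 2, so that is the treewidth.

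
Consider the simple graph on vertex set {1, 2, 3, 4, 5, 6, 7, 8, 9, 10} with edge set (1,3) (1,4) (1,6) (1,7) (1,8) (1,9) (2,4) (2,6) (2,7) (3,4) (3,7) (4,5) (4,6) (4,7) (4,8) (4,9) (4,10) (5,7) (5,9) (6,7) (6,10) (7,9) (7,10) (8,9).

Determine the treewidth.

3

A width-3 tree decomposition is:
Bags: B1 = {1, 4, 7, 9}  B2 = {1, 4, 6, 7}  B3 = {4, 5, 7, 9}  B4 = {1, 3, 4, 7}  B5 = {4, 6, 7, 10}  B6 = {2, 4, 6, 7}  B7 = {1, 4, 8, 9}
Tree: B1–B2, B1–B3, B2–B4, B2–B5, B5–B6, B1–B7
Every bag has size at most 4, so the width is 4 − 1 = 3 and tw(G) ≤ 3. On the other hand G contains the 4-clique {1, 4, 8, 9}. A clique must lie in a single bag of any decomposition, so no decomposition can have width below 3. Combining the bounds, tw(G) = 3.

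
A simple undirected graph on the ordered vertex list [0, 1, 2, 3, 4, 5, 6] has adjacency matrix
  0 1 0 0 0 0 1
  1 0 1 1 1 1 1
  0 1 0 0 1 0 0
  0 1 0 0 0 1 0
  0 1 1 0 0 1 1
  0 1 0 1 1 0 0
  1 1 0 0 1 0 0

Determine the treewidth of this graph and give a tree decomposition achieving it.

Each bag holds 3 vertices, so the decomposition has width 2, which upper-bounds the treewidth. On the other hand G contains the 3-clique {0, 1, 6}. A clique must lie in a single bag of any decomposition, so no decomposition can have width below 2. Combining the bounds, tw(G) = 2.

Treewidth 2.
Bags: B1 = {0, 1, 6}  B2 = {1, 4, 6}  B3 = {1, 2, 4}  B4 = {1, 4, 5}  B5 = {1, 3, 5}
Tree: B1–B2, B2–B3, B2–B4, B4–B5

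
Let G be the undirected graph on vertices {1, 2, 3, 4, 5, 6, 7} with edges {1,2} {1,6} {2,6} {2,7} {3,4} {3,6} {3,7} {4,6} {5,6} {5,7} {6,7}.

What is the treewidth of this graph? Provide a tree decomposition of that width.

Each bag holds 3 vertices, so the decomposition has width 2, which upper-bounds the treewidth. For the lower bound, the 3 vertices {1, 2, 6} are pairwise adjacent, and any tree decomposition puts a clique entirely inside one bag — forcing width ≥ 2. Hence tw(G) = 2 exactly.

Treewidth 2.
One optimal decomposition is:
Bags: B1 = {3, 6, 7}  B2 = {5, 6, 7}  B3 = {2, 6, 7}  B4 = {3, 4, 6}  B5 = {1, 2, 6}
Tree: B1–B2, B1–B3, B1–B4, B3–B5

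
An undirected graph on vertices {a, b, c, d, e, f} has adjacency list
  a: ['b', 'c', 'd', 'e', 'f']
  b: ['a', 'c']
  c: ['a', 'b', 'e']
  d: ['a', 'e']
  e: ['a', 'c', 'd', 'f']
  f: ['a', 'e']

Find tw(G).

A width-2 tree decomposition is:
Bags: B1 = {a, c, e}  B2 = {a, e, f}  B3 = {a, b, c}  B4 = {a, d, e}
Tree: B1–B2, B1–B3, B1–B4
Every bag has size at most 3, so the width is 3 − 1 = 2 and tw(G) ≤ 2. Conversely, {a, d, e} is a clique of size 3, and the vertices of any clique must share a bag in every tree decomposition; so some bag has ≥ 3 vertices and tw(G) ≥ 2. Therefore the treewidth is 2.

2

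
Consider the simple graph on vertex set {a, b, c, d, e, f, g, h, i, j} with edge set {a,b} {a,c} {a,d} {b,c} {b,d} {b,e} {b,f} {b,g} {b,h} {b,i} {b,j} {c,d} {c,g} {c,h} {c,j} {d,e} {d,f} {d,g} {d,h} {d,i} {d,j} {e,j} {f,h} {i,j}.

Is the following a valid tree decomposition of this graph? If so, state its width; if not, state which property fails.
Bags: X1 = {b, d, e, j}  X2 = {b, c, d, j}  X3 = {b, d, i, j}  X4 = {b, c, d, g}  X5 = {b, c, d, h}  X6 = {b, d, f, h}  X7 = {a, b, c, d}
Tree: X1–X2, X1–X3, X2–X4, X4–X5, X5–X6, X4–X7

Vertex coverage: the bags together contain {a, b, c, d, e, f, g, h, i, j}, the full vertex set. Edge coverage: each edge of G has both endpoints in at least one bag. Running intersection: for every vertex, the bags containing it form a connected subtree. All three properties hold, so this is a valid tree decomposition of width max|bag| − 1 = 3, and hence tw(G) ≤ 3.

Yes; width 3.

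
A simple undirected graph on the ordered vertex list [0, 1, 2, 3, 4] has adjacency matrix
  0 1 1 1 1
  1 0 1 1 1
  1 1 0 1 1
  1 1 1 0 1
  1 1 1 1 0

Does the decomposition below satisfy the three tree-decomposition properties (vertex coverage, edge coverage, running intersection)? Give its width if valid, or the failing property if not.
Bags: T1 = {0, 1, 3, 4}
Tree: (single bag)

No — vertex 2 appears in no bag.

A tree decomposition must satisfy three properties: every vertex lies in some bag; for every edge, both endpoints lie together in some bag; and for every vertex, the bags containing it form a connected subtree. Here vertex 2 appears in no bag, so the decomposition is invalid.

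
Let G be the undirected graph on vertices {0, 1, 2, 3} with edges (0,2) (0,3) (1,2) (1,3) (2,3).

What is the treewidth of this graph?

A width-2 tree decomposition is:
Bags: B1 = {1, 2, 3}  B2 = {0, 2, 3}
Tree: B1–B2
The largest bag has 3 vertices, giving width 2; this decomposition certifies tw(G) ≤ 2. For the lower bound, the 3 vertices {0, 2, 3} are pairwise adjacent, and any tree decomposition puts a clique entirely inside one bag — forcing width ≥ 2. Combining the bounds, tw(G) = 2.

2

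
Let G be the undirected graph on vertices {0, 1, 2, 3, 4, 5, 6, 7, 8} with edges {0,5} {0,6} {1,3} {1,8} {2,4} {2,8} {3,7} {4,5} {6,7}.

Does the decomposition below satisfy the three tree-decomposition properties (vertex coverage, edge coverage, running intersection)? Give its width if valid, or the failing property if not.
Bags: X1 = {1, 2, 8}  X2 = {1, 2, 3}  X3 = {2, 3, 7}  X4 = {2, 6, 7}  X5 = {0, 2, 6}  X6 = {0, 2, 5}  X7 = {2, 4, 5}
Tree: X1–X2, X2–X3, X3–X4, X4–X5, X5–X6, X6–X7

Vertex coverage: the bags together contain {0, 1, 2, 3, 4, 5, 6, 7, 8}, the full vertex set. Edge coverage: each edge of G has both endpoints in at least one bag. Running intersection: for every vertex, the bags containing it form a connected subtree. All three properties hold, so this is a valid tree decomposition of width max|bag| − 1 = 2, and hence tw(G) ≤ 2.

Yes; width 2.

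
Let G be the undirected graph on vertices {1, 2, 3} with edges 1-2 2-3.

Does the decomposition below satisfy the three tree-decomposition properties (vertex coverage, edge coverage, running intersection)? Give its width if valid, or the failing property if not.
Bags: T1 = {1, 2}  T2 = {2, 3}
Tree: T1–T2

Checking the three conditions: (i) the bags cover all of {1, 2, 3}; (ii) for each edge, some bag contains both endpoints; (iii) the bags containing any fixed vertex form a subtree. All hold, so the decomposition is valid with width 2 − 1 = 1.

Yes; width 1.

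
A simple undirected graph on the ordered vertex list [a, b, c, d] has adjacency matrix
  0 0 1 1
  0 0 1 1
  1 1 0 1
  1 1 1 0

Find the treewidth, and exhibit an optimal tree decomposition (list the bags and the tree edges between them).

Every bag has size at most 3, so the width is 3 − 1 = 2 and tw(G) ≤ 2. Conversely, {a, c, d} is a clique of size 3, and the vertices of any clique must share a bag in every tree decomposition; so some bag has ≥ 3 vertices and tw(G) ≥ 2. Therefore the treewidth is 2.

Treewidth 2.
One such decomposition:
Bags: B1 = {b, c, d}  B2 = {a, c, d}
Tree: B1–B2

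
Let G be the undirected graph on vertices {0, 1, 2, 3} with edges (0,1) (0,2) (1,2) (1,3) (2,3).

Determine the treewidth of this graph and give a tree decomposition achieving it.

Treewidth 2.
One such decomposition:
Bags: B1 = {0, 1, 2}  B2 = {1, 2, 3}
Tree: B1–B2

The largest bag has 3 vertices, giving width 2; this decomposition certifies tw(G) ≤ 2. Conversely, {0, 1, 2} is a clique of size 3, and the vertices of any clique must share a bag in every tree decomposition; so some bag has ≥ 3 vertices and tw(G) ≥ 2. Hence tw(G) = 2 exactly.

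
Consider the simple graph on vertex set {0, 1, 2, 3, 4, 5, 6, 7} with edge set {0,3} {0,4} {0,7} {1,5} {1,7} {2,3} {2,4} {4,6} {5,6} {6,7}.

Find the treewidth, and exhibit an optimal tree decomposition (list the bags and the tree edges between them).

Treewidth 2.
Bags: B1 = {0, 2, 3}  B2 = {0, 2, 4}  B3 = {0, 4, 7}  B4 = {4, 6, 7}  B5 = {1, 6, 7}  B6 = {1, 5, 6}
Tree: B1–B2, B2–B3, B3–B4, B4–B5, B5–B6

Each bag holds 3 vertices, so the decomposition has width 2, which upper-bounds the treewidth. The edges 3–2–4–0–3 form a cycle, so G is not a tree and its treewidth is at least 2. Hence tw(G) = 2 exactly.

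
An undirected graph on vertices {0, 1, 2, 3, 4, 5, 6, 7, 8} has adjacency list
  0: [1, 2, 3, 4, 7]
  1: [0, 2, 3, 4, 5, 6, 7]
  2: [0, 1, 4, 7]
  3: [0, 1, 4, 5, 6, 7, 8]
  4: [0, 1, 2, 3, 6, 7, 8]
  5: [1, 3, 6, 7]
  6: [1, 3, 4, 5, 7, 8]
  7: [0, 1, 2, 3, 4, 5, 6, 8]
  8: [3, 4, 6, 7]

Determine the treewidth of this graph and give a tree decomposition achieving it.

Treewidth 4.
One such decomposition:
Bags: B1 = {1, 3, 4, 6, 7}  B2 = {0, 1, 3, 4, 7}  B3 = {0, 1, 2, 4, 7}  B4 = {3, 4, 6, 7, 8}  B5 = {1, 3, 5, 6, 7}
Tree: B1–B2, B2–B3, B1–B4, B1–B5

The largest bag has 5 vertices, giving width 4; this decomposition certifies tw(G) ≤ 4. Conversely, {3, 4, 6, 7, 8} is a clique of size 5, and the vertices of any clique must share a bag in every tree decomposition; so some bag has ≥ 5 vertices and tw(G) ≥ 4. Therefore the treewidth is 4.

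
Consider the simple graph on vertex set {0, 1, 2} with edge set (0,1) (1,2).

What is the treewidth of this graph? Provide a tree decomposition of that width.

The largest bag has 2 vertices, giving width 1; this decomposition certifies tw(G) ≤ 1. G has an edge, so its treewidth is at least 1. Combining the bounds, tw(G) = 1.

Treewidth 1.
Bags: B1 = {0, 1}  B2 = {1, 2}
Tree: B1–B2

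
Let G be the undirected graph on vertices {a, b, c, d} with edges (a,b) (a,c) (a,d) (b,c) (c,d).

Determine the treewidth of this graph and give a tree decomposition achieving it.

Treewidth 2.
Bags: B1 = {a, c, d}  B2 = {a, b, c}
Tree: B1–B2

The largest bag has 3 vertices, giving width 2; this decomposition certifies tw(G) ≤ 2. For the lower bound, the 3 vertices {a, c, d} are pairwise adjacent, and any tree decomposition puts a clique entirely inside one bag — forcing width ≥ 2. Therefore the treewidth is 2.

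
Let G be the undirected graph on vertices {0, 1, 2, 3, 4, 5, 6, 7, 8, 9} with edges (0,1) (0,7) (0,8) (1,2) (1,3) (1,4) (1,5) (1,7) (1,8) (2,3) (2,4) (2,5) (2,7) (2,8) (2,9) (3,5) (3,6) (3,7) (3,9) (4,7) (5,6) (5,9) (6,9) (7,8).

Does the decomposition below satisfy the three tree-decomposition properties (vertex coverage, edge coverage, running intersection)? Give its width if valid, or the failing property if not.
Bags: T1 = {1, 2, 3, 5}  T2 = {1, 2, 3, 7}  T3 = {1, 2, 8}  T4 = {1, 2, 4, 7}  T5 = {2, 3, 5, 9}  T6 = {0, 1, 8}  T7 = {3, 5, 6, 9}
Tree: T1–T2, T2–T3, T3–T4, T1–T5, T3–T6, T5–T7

A tree decomposition must satisfy three properties: every vertex lies in some bag; for every edge, both endpoints lie together in some bag; and for every vertex, the bags containing it form a connected subtree. Here edge (7,8) lies in no bag, so the decomposition is invalid.

No — edge (7,8) lies in no bag.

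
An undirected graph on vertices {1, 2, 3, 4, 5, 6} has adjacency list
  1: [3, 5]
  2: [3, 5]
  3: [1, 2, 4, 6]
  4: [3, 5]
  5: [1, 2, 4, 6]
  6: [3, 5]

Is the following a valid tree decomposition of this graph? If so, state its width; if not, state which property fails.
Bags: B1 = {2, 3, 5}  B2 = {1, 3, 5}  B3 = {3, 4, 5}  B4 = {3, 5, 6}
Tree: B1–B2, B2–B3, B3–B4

Yes; width 2.

Every vertex of G appears in some bag (union = {1, 2, 3, 4, 5, 6}); every edge is covered by a bag; and for each vertex v the set of bags containing v is connected in the bag tree. The decomposition is therefore valid. The largest bag has 3 vertices, so the width is 2.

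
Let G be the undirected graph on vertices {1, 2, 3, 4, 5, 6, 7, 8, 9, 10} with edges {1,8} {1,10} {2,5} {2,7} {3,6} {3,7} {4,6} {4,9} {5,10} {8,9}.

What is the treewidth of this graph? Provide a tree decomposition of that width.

The largest bag has 3 vertices, giving width 2; this decomposition certifies tw(G) ≤ 2. The edges 10–5–2–7–3–6–4–9–8–1–10 form a cycle, so G is not a tree and its treewidth is at least 2. Combining the bounds, tw(G) = 2.

Treewidth 2.
Bags: B1 = {2, 5, 10}  B2 = {2, 7, 10}  B3 = {3, 7, 10}  B4 = {3, 6, 10}  B5 = {4, 6, 10}  B6 = {4, 9, 10}  B7 = {8, 9, 10}  B8 = {1, 8, 10}
Tree: B1–B2, B2–B3, B3–B4, B4–B5, B5–B6, B6–B7, B7–B8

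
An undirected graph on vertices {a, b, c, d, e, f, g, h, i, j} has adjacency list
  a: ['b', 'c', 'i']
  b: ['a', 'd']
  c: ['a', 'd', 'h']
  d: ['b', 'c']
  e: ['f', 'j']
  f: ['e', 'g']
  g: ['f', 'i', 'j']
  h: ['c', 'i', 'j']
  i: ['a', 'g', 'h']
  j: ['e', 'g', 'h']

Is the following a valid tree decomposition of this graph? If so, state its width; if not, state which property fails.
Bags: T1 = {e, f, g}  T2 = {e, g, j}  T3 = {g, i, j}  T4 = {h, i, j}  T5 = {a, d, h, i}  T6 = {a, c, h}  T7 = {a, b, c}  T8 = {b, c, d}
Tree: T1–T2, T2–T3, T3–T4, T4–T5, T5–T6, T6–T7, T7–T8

A tree decomposition must satisfy three properties: every vertex lies in some bag; for every edge, both endpoints lie together in some bag; and for every vertex, the bags containing it form a connected subtree. Here bags containing vertex d are not connected in the tree, so the decomposition is invalid.

No — bags containing vertex d are not connected in the tree.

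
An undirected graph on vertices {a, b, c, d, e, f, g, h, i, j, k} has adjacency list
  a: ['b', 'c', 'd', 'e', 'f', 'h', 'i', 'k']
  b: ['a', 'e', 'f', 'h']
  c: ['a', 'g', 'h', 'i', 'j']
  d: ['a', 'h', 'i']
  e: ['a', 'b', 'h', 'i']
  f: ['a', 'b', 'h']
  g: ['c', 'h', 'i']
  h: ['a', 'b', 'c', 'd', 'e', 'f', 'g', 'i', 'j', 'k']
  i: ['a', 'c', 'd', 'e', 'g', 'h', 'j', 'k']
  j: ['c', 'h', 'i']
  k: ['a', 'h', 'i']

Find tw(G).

3

A width-3 tree decomposition is:
Bags: B1 = {a, e, h, i}  B2 = {a, d, h, i}  B3 = {a, h, i, k}  B4 = {a, c, h, i}  B5 = {c, g, h, i}  B6 = {c, h, i, j}  B7 = {a, b, e, h}  B8 = {a, b, f, h}
Tree: B1–B2, B2–B3, B2–B4, B4–B5, B4–B6, B1–B7, B7–B8
Every bag has size at most 4, so the width is 4 − 1 = 3 and tw(G) ≤ 3. Conversely, {a, b, f, h} is a clique of size 4, and the vertices of any clique must share a bag in every tree decomposition; so some bag has ≥ 4 vertices and tw(G) ≥ 3. The upper and lower bounds meet at 3, so that is the treewidth.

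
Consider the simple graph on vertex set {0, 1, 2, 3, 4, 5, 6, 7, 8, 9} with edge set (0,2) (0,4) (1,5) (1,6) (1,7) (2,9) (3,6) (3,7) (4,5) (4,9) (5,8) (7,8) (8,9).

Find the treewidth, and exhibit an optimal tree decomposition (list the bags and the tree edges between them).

The largest bag has 3 vertices, giving width 2; this decomposition certifies tw(G) ≤ 2. For the lower bound, G contains the cycle 6–3–7–1–6, so G is not a forest; only forests have treewidth ≤ 1, hence tw(G) ≥ 2. Therefore the treewidth is 2.

Treewidth 2.
One such decomposition:
Bags: B1 = {1, 3, 6}  B2 = {1, 3, 7}  B3 = {1, 5, 7}  B4 = {5, 7, 8}  B5 = {4, 5, 8}  B6 = {4, 8, 9}  B7 = {0, 4, 9}  B8 = {0, 2, 9}
Tree: B1–B2, B2–B3, B3–B4, B4–B5, B5–B6, B6–B7, B7–B8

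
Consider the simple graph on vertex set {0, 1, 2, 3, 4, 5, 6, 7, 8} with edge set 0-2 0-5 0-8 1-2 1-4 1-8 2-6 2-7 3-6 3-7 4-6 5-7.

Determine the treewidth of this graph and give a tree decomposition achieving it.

Treewidth 3.
One optimal decomposition is:
Bags: B1 = {0, 5, 7, 8}  B2 = {0, 2, 7, 8}  B3 = {1, 2, 7, 8}  B4 = {1, 2, 3, 7}  B5 = {1, 2, 3, 6}  B6 = {1, 3, 4, 6}
Tree: B1–B2, B2–B3, B3–B4, B4–B5, B5–B6

The largest bag has 4 vertices, giving width 3; this decomposition certifies tw(G) ≤ 3. For the lower bound: the 4 vertex sets {0,5,8}, {7}, {2}, {1,3,4,6} are disjoint, each induces a connected subgraph, and every pair is joined by at least one edge of G. Contracting each set to a single vertex therefore yields K_{4} as a minor, and since treewidth is minor-monotone, tw(G) ≥ tw(K_{4}) = 3. Hence tw(G) = 3 exactly.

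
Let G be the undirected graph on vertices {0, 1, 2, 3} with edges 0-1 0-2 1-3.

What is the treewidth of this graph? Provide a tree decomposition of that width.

Treewidth 1.
One such decomposition:
Bags: B1 = {0, 1}  B2 = {0, 2}  B3 = {1, 3}
Tree: B1–B2, B1–B3

Each bag holds 2 vertices, so the decomposition has width 1, which upper-bounds the treewidth. Since G has at least one edge (e.g. 1–0), it is not an edgeless graph, so tw(G) ≥ 1. The upper and lower bounds meet at 1, so that is the treewidth.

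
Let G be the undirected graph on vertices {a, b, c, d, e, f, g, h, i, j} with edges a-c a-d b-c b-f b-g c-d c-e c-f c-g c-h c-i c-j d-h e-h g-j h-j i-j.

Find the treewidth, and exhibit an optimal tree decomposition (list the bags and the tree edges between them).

Each bag holds 3 vertices, so the decomposition has width 2, which upper-bounds the treewidth. For the lower bound, the 3 vertices {b, c, f} are pairwise adjacent, and any tree decomposition puts a clique entirely inside one bag — forcing width ≥ 2. Therefore the treewidth is 2.

Treewidth 2.
One optimal decomposition is:
Bags: B1 = {c, d, h}  B2 = {c, h, j}  B3 = {c, g, j}  B4 = {a, c, d}  B5 = {c, e, h}  B6 = {c, i, j}  B7 = {b, c, g}  B8 = {b, c, f}
Tree: B1–B2, B2–B3, B1–B4, B1–B5, B2–B6, B3–B7, B7–B8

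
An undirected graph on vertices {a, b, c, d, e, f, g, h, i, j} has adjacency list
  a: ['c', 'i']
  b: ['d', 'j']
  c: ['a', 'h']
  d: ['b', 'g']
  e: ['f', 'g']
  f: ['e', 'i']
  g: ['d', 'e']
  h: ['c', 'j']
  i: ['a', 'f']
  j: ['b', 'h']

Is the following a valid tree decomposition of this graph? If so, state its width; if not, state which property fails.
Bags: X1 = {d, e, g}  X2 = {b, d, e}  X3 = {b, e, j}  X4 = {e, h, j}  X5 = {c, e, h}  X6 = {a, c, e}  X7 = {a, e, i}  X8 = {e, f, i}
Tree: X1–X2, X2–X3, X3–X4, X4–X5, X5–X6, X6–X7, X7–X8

Yes; width 2.

Checking the three conditions: (i) the bags cover all of {a, b, c, d, e, f, g, h, i, j}; (ii) for each edge, some bag contains both endpoints; (iii) the bags containing any fixed vertex form a subtree. All hold, so the decomposition is valid with width 3 − 1 = 2.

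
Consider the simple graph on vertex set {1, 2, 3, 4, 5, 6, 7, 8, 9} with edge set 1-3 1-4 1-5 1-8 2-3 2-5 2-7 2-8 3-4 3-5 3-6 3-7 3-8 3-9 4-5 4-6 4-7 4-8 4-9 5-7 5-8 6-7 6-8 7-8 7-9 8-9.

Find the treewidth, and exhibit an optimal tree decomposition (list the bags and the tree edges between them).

The largest bag has 5 vertices, giving width 4; this decomposition certifies tw(G) ≤ 4. For the lower bound, the 5 vertices {2, 3, 5, 7, 8} are pairwise adjacent, and any tree decomposition puts a clique entirely inside one bag — forcing width ≥ 4. Combining the bounds, tw(G) = 4.

Treewidth 4.
Bags: B1 = {3, 4, 5, 7, 8}  B2 = {3, 4, 7, 8, 9}  B3 = {1, 3, 4, 5, 8}  B4 = {2, 3, 5, 7, 8}  B5 = {3, 4, 6, 7, 8}
Tree: B1–B2, B1–B3, B1–B4, B1–B5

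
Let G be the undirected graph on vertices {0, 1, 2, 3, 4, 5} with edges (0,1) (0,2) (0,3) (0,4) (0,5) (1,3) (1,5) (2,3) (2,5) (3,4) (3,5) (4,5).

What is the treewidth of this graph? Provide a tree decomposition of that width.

Treewidth 3.
One optimal decomposition is:
Bags: B1 = {0, 2, 3, 5}  B2 = {0, 3, 4, 5}  B3 = {0, 1, 3, 5}
Tree: B1–B2, B1–B3

The largest bag has 4 vertices, giving width 3; this decomposition certifies tw(G) ≤ 3. For the lower bound, the 4 vertices {0, 1, 3, 5} are pairwise adjacent, and any tree decomposition puts a clique entirely inside one bag — forcing width ≥ 3. Combining the bounds, tw(G) = 3.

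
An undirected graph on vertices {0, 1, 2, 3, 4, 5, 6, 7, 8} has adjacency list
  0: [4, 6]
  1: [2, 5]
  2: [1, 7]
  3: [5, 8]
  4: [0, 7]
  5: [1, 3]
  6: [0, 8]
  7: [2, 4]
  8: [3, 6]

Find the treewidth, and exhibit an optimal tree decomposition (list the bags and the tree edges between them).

Every bag has size at most 3, so the width is 3 − 1 = 2 and tw(G) ≤ 2. The edges 6–8–3–5–1–2–7–4–0–6 form a cycle, so G is not a tree and its treewidth is at least 2. The upper and lower bounds meet at 2, so that is the treewidth.

Treewidth 2.
Bags: B1 = {3, 6, 8}  B2 = {3, 5, 6}  B3 = {1, 5, 6}  B4 = {1, 2, 6}  B5 = {2, 6, 7}  B6 = {4, 6, 7}  B7 = {0, 4, 6}
Tree: B1–B2, B2–B3, B3–B4, B4–B5, B5–B6, B6–B7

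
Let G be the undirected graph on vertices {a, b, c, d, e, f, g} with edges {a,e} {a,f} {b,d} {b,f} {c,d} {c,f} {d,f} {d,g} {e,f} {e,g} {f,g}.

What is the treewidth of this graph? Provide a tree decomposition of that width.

The largest bag has 3 vertices, giving width 2; this decomposition certifies tw(G) ≤ 2. Conversely, {d, f, g} is a clique of size 3, and the vertices of any clique must share a bag in every tree decomposition; so some bag has ≥ 3 vertices and tw(G) ≥ 2. Hence tw(G) = 2 exactly.

Treewidth 2.
One such decomposition:
Bags: B1 = {d, f, g}  B2 = {e, f, g}  B3 = {b, d, f}  B4 = {c, d, f}  B5 = {a, e, f}
Tree: B1–B2, B1–B3, B1–B4, B2–B5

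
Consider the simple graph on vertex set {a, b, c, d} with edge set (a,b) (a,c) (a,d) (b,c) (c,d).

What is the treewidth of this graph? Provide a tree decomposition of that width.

Every bag has size at most 3, so the width is 3 − 1 = 2 and tw(G) ≤ 2. On the other hand G contains the 3-clique {a, c, d}. A clique must lie in a single bag of any decomposition, so no decomposition can have width below 2. Combining the bounds, tw(G) = 2.

Treewidth 2.
One such decomposition:
Bags: B1 = {a, c, d}  B2 = {a, b, c}
Tree: B1–B2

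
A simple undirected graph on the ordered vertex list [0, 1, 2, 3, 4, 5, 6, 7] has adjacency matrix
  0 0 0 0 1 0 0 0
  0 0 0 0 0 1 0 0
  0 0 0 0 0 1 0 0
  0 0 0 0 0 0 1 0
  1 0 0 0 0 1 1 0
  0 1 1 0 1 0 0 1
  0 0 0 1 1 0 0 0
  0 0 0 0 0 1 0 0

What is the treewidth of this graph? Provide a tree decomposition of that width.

Every bag has size at most 2, so the width is 2 − 1 = 1 and tw(G) ≤ 1. G has an edge, so its treewidth is at least 1. Hence tw(G) = 1 exactly.

Treewidth 1.
Bags: B1 = {4, 6}  B2 = {4, 5}  B3 = {0, 4}  B4 = {3, 6}  B5 = {2, 5}  B6 = {1, 5}  B7 = {5, 7}
Tree: B1–B2, B2–B3, B1–B4, B2–B5, B5–B6, B2–B7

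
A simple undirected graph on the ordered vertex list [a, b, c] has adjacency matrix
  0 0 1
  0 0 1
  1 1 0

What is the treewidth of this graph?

A width-1 tree decomposition is:
Bags: B1 = {b, c}  B2 = {a, c}
Tree: B1–B2
Every bag has size at most 2, so the width is 2 − 1 = 1 and tw(G) ≤ 1. Any graph with an edge has treewidth ≥ 1, and G has the edge b–c. Combining the bounds, tw(G) = 1.

1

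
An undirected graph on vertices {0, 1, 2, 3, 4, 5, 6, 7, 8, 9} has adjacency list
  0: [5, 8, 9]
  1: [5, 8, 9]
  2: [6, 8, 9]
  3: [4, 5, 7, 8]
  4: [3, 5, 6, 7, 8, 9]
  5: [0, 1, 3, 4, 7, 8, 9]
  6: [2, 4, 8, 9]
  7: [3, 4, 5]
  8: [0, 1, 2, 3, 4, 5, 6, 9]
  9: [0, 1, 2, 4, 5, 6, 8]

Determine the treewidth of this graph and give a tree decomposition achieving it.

Each bag holds 4 vertices, so the decomposition has width 3, which upper-bounds the treewidth. For the lower bound, the 4 vertices {2, 6, 8, 9} are pairwise adjacent, and any tree decomposition puts a clique entirely inside one bag — forcing width ≥ 3. Therefore the treewidth is 3.

Treewidth 3.
One optimal decomposition is:
Bags: B1 = {4, 6, 8, 9}  B2 = {4, 5, 8, 9}  B3 = {1, 5, 8, 9}  B4 = {3, 4, 5, 8}  B5 = {2, 6, 8, 9}  B6 = {0, 5, 8, 9}  B7 = {3, 4, 5, 7}
Tree: B1–B2, B2–B3, B2–B4, B1–B5, B2–B6, B4–B7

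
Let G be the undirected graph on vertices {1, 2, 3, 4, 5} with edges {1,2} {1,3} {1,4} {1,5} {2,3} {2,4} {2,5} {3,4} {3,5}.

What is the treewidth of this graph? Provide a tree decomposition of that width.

Treewidth 3.
Bags: B1 = {1, 2, 3, 5}  B2 = {1, 2, 3, 4}
Tree: B1–B2

Every bag has size at most 4, so the width is 4 − 1 = 3 and tw(G) ≤ 3. Conversely, {1, 2, 3, 4} is a clique of size 4, and the vertices of any clique must share a bag in every tree decomposition; so some bag has ≥ 4 vertices and tw(G) ≥ 3. The upper and lower bounds meet at 3, so that is the treewidth.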